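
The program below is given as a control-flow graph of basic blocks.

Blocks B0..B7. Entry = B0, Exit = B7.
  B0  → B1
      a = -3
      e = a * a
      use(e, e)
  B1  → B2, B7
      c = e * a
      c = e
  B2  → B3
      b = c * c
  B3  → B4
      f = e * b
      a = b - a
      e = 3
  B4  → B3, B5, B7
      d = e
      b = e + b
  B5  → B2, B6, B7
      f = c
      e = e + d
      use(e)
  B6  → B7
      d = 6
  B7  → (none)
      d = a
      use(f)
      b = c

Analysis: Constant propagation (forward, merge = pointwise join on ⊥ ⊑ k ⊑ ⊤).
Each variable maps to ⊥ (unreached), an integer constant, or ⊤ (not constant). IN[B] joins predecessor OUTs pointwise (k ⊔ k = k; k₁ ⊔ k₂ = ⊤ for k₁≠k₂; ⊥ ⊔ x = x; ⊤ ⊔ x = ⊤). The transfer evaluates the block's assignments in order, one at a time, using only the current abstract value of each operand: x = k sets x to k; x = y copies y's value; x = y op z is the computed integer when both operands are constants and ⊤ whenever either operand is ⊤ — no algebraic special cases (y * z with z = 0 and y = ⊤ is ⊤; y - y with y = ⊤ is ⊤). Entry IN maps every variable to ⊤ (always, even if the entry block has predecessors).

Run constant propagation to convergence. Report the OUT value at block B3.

Answer: {a: ⊤, b: ⊤, c: 9, d: ⊤, e: 3, f: ⊤}

Trace:
Converged values:
  B0:  IN=(all ⊤)  OUT={a:-3, e:9; rest ⊤}
  B1:  IN={a:-3, e:9; rest ⊤}  OUT={a:-3, c:9, e:9; rest ⊤}
  B2:  IN={c:9; rest ⊤}  OUT={b:81, c:9; rest ⊤}
  B3:  IN={c:9; rest ⊤}  OUT={c:9, e:3; rest ⊤}
  B4:  IN={c:9, e:3; rest ⊤}  OUT={c:9, d:3, e:3; rest ⊤}
  B5:  IN={c:9, d:3, e:3; rest ⊤}  OUT={c:9, d:3, e:6, f:9; rest ⊤}
  B6:  IN={c:9, d:3, e:6, f:9; rest ⊤}  OUT={c:9, d:6, e:6, f:9; rest ⊤}
  B7:  IN={c:9; rest ⊤}  OUT={b:9, c:9; rest ⊤}

Merge at B3: IN[B3] = OUT[B2] ⊔ OUT[B4] = {a: ⊤, b: ⊤, c: 9, d: ⊤, e: ⊤, f: ⊤}
Applying B3's transfer function to that IN value gives OUT[B3] (row B3 above).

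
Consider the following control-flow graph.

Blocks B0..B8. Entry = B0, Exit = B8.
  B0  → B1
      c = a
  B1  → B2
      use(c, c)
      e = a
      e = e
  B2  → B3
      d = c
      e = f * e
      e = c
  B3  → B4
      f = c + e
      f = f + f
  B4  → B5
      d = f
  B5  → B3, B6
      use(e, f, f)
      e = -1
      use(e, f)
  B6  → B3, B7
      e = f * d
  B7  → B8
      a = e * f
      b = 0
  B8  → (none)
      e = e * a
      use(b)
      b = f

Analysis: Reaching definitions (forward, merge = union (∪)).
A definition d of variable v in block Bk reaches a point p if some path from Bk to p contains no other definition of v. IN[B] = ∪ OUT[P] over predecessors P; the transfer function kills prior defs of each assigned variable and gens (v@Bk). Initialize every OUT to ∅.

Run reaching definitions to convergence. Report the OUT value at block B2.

Per-block solution:
  B0:  IN={}  OUT={c@B0}
  B1:  IN={c@B0}  OUT={c@B0, e@B1}
  B2:  IN={c@B0, e@B1}  OUT={c@B0, d@B2, e@B2}
  B3:  IN={c@B0, d@B2, d@B4, e@B2, e@B5, e@B6, f@B3}  OUT={c@B0, d@B2, d@B4, e@B2, e@B5, e@B6, f@B3}
  B4:  IN={c@B0, d@B2, d@B4, e@B2, e@B5, e@B6, f@B3}  OUT={c@B0, d@B4, e@B2, e@B5, e@B6, f@B3}
  B5:  IN={c@B0, d@B4, e@B2, e@B5, e@B6, f@B3}  OUT={c@B0, d@B4, e@B5, f@B3}
  B6:  IN={c@B0, d@B4, e@B5, f@B3}  OUT={c@B0, d@B4, e@B6, f@B3}
  B7:  IN={c@B0, d@B4, e@B6, f@B3}  OUT={a@B7, b@B7, c@B0, d@B4, e@B6, f@B3}
  B8:  IN={a@B7, b@B7, c@B0, d@B4, e@B6, f@B3}  OUT={a@B7, b@B8, c@B0, d@B4, e@B8, f@B3}

Merge at B2: IN[B2] = OUT[B1] = {c@B0, e@B1}
Applying B2's transfer function to that IN value gives OUT[B2] (row B2 above).

Answer: {c@B0, d@B2, e@B2}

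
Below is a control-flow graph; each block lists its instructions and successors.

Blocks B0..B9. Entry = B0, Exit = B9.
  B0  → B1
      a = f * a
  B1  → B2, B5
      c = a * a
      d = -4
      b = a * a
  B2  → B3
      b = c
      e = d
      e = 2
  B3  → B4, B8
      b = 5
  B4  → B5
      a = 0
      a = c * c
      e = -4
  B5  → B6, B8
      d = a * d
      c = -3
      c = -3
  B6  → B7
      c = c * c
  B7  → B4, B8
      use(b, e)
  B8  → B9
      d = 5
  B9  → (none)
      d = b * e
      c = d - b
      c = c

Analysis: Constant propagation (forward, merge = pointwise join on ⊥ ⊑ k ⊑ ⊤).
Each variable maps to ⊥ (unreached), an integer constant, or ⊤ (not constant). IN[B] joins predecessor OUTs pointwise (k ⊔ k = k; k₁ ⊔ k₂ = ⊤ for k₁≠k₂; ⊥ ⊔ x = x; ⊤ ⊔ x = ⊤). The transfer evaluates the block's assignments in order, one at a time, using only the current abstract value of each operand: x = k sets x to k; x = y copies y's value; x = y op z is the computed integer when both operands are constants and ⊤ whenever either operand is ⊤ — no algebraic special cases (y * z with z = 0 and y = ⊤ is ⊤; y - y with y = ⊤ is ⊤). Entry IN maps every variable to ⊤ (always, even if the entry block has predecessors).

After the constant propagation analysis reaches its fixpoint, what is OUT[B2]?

Answer: {a: ⊤, b: ⊤, c: ⊤, d: -4, e: 2, f: ⊤}

Trace:
Converged values:
  B0:   IN=(all ⊤)   OUT=(all ⊤)
  B1:   IN=(all ⊤)   OUT={d:-4; rest ⊤}
  B2:   IN={d:-4; rest ⊤}   OUT={d:-4, e:2; rest ⊤}
  B3:   IN={d:-4, e:2; rest ⊤}   OUT={b:5, d:-4, e:2; rest ⊤}
  B4:   IN=(all ⊤)   OUT={e:-4; rest ⊤}
  B5:   IN=(all ⊤)   OUT={c:-3; rest ⊤}
  B6:   IN={c:-3; rest ⊤}   OUT={c:9; rest ⊤}
  B7:   IN={c:9; rest ⊤}   OUT={c:9; rest ⊤}
  B8:   IN=(all ⊤)   OUT={d:5; rest ⊤}
  B9:   IN={d:5; rest ⊤}   OUT=(all ⊤)

Merge at B2: IN[B2] = OUT[B1] = {a: ⊤, b: ⊤, c: ⊤, d: -4, e: ⊤, f: ⊤}
Applying B2's transfer function to that IN value gives OUT[B2] (row B2 above).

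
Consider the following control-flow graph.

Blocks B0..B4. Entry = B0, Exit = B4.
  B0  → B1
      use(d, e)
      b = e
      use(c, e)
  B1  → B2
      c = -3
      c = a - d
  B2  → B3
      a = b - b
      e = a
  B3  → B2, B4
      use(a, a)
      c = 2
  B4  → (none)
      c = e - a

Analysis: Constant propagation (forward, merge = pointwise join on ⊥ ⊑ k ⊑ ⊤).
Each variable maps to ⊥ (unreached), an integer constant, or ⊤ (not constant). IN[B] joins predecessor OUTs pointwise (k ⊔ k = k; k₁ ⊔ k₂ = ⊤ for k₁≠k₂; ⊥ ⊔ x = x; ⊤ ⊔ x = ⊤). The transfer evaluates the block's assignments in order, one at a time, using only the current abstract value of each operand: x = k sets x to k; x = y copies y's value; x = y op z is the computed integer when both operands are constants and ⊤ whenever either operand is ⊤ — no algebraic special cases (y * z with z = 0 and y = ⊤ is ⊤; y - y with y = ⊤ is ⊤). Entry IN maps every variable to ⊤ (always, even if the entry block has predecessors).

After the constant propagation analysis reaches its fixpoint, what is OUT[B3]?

Per-block solution:
  B0: | IN=(all ⊤) | OUT=(all ⊤)
  B1: | IN=(all ⊤) | OUT=(all ⊤)
  B2: | IN=(all ⊤) | OUT=(all ⊤)
  B3: | IN=(all ⊤) | OUT={c:2; rest ⊤}
  B4: | IN={c:2; rest ⊤} | OUT=(all ⊤)

Merge at B3: IN[B3] = OUT[B2] = {a: ⊤, b: ⊤, c: ⊤, d: ⊤, e: ⊤, f: ⊤}
Applying B3's transfer function to that IN value gives OUT[B3] (row B3 above).

Answer: {a: ⊤, b: ⊤, c: 2, d: ⊤, e: ⊤, f: ⊤}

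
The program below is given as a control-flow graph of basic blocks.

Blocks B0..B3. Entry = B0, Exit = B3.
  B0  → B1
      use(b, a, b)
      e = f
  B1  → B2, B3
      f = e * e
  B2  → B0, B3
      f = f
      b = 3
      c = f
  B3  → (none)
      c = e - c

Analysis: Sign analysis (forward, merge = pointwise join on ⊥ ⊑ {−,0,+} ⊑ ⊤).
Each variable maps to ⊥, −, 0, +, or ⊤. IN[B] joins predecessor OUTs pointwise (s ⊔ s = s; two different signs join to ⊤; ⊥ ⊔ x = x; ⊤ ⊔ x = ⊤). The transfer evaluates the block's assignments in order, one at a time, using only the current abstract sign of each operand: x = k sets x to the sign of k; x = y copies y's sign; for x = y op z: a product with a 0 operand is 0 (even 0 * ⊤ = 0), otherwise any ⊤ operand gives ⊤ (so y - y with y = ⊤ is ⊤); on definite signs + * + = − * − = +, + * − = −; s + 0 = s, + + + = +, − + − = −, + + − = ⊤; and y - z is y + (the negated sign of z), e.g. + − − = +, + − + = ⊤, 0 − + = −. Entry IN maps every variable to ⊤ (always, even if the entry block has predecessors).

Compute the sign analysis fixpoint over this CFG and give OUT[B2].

Answer: {a: ⊤, b: +, c: ⊤, d: ⊤, e: ⊤, f: ⊤}

Working:
Fixpoint table:
  B0: | IN=(all ⊤) | OUT=(all ⊤)
  B1: | IN=(all ⊤) | OUT=(all ⊤)
  B2: | IN=(all ⊤) | OUT={b:+; rest ⊤}
  B3: | IN=(all ⊤) | OUT=(all ⊤)

Merge at B2: IN[B2] = OUT[B1] = {a: ⊤, b: ⊤, c: ⊤, d: ⊤, e: ⊤, f: ⊤}
Applying B2's transfer function to that IN value gives OUT[B2] (row B2 above).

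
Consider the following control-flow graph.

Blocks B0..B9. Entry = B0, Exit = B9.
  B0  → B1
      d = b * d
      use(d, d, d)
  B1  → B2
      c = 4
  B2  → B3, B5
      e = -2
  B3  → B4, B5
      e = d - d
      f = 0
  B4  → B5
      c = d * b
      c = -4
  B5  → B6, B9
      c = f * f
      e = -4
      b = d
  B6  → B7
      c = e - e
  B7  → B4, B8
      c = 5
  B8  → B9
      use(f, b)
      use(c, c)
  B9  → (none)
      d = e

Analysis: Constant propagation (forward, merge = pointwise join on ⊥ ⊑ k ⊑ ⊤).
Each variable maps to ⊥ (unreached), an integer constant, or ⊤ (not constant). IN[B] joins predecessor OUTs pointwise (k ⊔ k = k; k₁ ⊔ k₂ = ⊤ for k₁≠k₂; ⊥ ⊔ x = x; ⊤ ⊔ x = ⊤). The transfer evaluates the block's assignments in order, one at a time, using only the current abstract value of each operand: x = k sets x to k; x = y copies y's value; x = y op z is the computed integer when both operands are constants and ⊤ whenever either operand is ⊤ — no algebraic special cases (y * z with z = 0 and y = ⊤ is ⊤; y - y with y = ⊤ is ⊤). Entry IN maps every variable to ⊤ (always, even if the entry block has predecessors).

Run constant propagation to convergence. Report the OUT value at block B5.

Converged values:
  B0:   IN=(all ⊤)   OUT=(all ⊤)
  B1:   IN=(all ⊤)   OUT={c:4; rest ⊤}
  B2:   IN={c:4; rest ⊤}   OUT={c:4, e:-2; rest ⊤}
  B3:   IN={c:4, e:-2; rest ⊤}   OUT={c:4, f:0; rest ⊤}
  B4:   IN=(all ⊤)   OUT={c:-4; rest ⊤}
  B5:   IN=(all ⊤)   OUT={e:-4; rest ⊤}
  B6:   IN={e:-4; rest ⊤}   OUT={c:0, e:-4; rest ⊤}
  B7:   IN={c:0, e:-4; rest ⊤}   OUT={c:5, e:-4; rest ⊤}
  B8:   IN={c:5, e:-4; rest ⊤}   OUT={c:5, e:-4; rest ⊤}
  B9:   IN={e:-4; rest ⊤}   OUT={d:-4, e:-4; rest ⊤}

Merge at B5: IN[B5] = OUT[B2] ⊔ OUT[B3] ⊔ OUT[B4] = {a: ⊤, b: ⊤, c: ⊤, d: ⊤, e: ⊤, f: ⊤}
Applying B5's transfer function to that IN value gives OUT[B5] (row B5 above).

Answer: {a: ⊤, b: ⊤, c: ⊤, d: ⊤, e: -4, f: ⊤}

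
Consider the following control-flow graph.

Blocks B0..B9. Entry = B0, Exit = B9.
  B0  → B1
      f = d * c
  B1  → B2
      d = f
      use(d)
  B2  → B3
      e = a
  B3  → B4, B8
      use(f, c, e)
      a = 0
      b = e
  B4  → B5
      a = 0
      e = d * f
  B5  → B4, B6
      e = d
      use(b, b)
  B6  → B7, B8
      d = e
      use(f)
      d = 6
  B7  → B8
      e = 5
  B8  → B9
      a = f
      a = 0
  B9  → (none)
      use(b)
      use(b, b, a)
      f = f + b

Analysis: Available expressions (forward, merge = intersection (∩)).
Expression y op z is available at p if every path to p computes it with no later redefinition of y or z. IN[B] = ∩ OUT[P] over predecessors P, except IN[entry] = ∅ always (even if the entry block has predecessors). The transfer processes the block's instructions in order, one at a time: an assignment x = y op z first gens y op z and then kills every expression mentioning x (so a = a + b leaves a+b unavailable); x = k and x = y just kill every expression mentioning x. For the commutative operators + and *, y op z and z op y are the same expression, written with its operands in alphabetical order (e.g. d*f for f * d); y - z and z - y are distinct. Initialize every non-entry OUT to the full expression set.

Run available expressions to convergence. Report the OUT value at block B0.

Answer: {c*d}

Derivation:
Fixpoint table:
  B0:   IN={}   OUT={c*d}
  B1:   IN={c*d}   OUT={}
  B2:   IN={}   OUT={}
  B3:   IN={}   OUT={}
  B4:   IN={}   OUT={d*f}
  B5:   IN={d*f}   OUT={d*f}
  B6:   IN={d*f}   OUT={}
  B7:   IN={}   OUT={}
  B8:   IN={}   OUT={}
  B9:   IN={}   OUT={}

B0 is the boundary node: IN[B0] = {}
Applying B0's transfer function to that IN value gives OUT[B0] (row B0 above).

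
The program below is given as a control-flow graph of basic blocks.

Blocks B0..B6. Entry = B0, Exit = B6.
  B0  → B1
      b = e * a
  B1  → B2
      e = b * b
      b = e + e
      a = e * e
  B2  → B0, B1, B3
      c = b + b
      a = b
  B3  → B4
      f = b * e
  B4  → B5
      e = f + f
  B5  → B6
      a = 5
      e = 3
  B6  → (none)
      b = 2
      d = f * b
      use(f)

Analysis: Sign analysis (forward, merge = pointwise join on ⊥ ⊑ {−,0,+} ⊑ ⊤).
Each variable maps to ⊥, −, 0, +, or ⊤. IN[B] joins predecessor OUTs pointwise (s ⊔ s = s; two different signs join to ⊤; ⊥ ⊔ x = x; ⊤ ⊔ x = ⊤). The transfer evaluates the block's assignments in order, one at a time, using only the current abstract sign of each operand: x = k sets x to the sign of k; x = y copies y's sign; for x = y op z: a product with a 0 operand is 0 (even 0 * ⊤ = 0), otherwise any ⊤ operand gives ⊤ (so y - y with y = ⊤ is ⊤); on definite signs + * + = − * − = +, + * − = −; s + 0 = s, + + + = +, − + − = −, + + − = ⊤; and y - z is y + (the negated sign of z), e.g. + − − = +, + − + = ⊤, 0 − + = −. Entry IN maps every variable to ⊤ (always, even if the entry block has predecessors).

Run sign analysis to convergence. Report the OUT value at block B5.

Answer: {a: +, b: ⊤, c: ⊤, d: ⊤, e: +, f: ⊤}

Trace:
Converged values:
  B0: | IN=(all ⊤) | OUT=(all ⊤)
  B1: | IN=(all ⊤) | OUT=(all ⊤)
  B2: | IN=(all ⊤) | OUT=(all ⊤)
  B3: | IN=(all ⊤) | OUT=(all ⊤)
  B4: | IN=(all ⊤) | OUT=(all ⊤)
  B5: | IN=(all ⊤) | OUT={a:+, e:+; rest ⊤}
  B6: | IN={a:+, e:+; rest ⊤} | OUT={a:+, b:+, e:+; rest ⊤}

Merge at B5: IN[B5] = OUT[B4] = {a: ⊤, b: ⊤, c: ⊤, d: ⊤, e: ⊤, f: ⊤}
Applying B5's transfer function to that IN value gives OUT[B5] (row B5 above).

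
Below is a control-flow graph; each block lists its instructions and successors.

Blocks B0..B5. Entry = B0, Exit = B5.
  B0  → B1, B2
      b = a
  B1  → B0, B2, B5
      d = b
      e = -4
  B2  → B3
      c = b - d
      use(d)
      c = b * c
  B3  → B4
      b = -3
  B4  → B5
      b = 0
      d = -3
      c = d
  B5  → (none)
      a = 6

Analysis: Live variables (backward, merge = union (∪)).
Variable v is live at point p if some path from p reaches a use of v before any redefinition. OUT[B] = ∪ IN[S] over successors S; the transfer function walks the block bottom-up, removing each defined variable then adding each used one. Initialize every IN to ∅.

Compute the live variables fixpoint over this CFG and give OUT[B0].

Converged values:
  B0:  IN={a, d}  OUT={a, b, d}
  B1:  IN={a, b}  OUT={a, b, d}
  B2:  IN={b, d}  OUT={}
  B3:  IN={}  OUT={}
  B4:  IN={}  OUT={}
  B5:  IN={}  OUT={}

Merge at B0: OUT[B0] = IN[B1] ⊔ IN[B2] = {a, b, d}

Answer: {a, b, d}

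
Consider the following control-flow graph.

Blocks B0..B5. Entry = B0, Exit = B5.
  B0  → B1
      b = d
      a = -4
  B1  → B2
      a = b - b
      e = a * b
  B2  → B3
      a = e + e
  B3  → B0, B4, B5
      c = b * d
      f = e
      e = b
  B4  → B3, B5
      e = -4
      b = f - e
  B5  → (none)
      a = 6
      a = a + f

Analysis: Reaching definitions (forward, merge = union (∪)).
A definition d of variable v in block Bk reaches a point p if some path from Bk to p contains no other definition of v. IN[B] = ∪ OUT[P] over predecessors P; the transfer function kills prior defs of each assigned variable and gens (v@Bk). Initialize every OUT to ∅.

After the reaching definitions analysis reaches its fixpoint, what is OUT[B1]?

Fixpoint table:
  B0:   IN={a@B2, b@B0, b@B4, c@B3, e@B3, f@B3}   OUT={a@B0, b@B0, c@B3, e@B3, f@B3}
  B1:   IN={a@B0, b@B0, c@B3, e@B3, f@B3}   OUT={a@B1, b@B0, c@B3, e@B1, f@B3}
  B2:   IN={a@B1, b@B0, c@B3, e@B1, f@B3}   OUT={a@B2, b@B0, c@B3, e@B1, f@B3}
  B3:   IN={a@B2, b@B0, b@B4, c@B3, e@B1, e@B4, f@B3}   OUT={a@B2, b@B0, b@B4, c@B3, e@B3, f@B3}
  B4:   IN={a@B2, b@B0, b@B4, c@B3, e@B3, f@B3}   OUT={a@B2, b@B4, c@B3, e@B4, f@B3}
  B5:   IN={a@B2, b@B0, b@B4, c@B3, e@B3, e@B4, f@B3}   OUT={a@B5, b@B0, b@B4, c@B3, e@B3, e@B4, f@B3}

Merge at B1: IN[B1] = OUT[B0] = {a@B0, b@B0, c@B3, e@B3, f@B3}
Applying B1's transfer function to that IN value gives OUT[B1] (row B1 above).

Answer: {a@B1, b@B0, c@B3, e@B1, f@B3}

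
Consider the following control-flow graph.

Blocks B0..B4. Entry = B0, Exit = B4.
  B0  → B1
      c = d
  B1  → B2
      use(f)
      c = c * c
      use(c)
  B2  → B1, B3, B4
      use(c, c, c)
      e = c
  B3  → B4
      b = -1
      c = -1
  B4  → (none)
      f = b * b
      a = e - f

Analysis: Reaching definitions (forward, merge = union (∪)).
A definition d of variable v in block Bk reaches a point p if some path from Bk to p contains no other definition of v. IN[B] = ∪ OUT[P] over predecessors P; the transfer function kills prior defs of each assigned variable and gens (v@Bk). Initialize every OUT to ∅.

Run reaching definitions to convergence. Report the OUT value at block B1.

Answer: {c@B1, e@B2}

Trace:
Converged values:
  B0:   IN={}   OUT={c@B0}
  B1:   IN={c@B0, c@B1, e@B2}   OUT={c@B1, e@B2}
  B2:   IN={c@B1, e@B2}   OUT={c@B1, e@B2}
  B3:   IN={c@B1, e@B2}   OUT={b@B3, c@B3, e@B2}
  B4:   IN={b@B3, c@B1, c@B3, e@B2}   OUT={a@B4, b@B3, c@B1, c@B3, e@B2, f@B4}

Merge at B1: IN[B1] = OUT[B0] ⊔ OUT[B2] = {c@B0, c@B1, e@B2}
Applying B1's transfer function to that IN value gives OUT[B1] (row B1 above).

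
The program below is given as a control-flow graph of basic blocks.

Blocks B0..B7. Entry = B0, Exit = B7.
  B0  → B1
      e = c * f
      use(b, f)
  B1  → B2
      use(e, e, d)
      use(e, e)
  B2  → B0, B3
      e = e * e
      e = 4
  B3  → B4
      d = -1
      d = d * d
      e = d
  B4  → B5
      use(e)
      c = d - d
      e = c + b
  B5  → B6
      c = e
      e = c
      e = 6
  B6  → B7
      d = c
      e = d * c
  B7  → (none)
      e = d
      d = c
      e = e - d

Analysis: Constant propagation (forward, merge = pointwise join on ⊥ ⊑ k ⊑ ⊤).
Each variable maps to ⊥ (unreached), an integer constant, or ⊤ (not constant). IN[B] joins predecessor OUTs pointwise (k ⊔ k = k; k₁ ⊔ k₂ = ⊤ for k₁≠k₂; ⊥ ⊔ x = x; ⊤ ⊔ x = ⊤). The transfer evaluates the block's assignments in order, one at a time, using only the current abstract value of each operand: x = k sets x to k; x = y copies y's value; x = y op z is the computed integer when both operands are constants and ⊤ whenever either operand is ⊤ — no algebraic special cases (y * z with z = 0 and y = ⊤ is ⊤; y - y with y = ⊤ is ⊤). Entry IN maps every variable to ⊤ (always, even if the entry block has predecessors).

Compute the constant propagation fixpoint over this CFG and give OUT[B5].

Answer: {a: ⊤, b: ⊤, c: ⊤, d: 1, e: 6, f: ⊤}

Working:
Converged values:
  B0:  IN=(all ⊤)  OUT=(all ⊤)
  B1:  IN=(all ⊤)  OUT=(all ⊤)
  B2:  IN=(all ⊤)  OUT={e:4; rest ⊤}
  B3:  IN={e:4; rest ⊤}  OUT={d:1, e:1; rest ⊤}
  B4:  IN={d:1, e:1; rest ⊤}  OUT={c:0, d:1; rest ⊤}
  B5:  IN={c:0, d:1; rest ⊤}  OUT={d:1, e:6; rest ⊤}
  B6:  IN={d:1, e:6; rest ⊤}  OUT=(all ⊤)
  B7:  IN=(all ⊤)  OUT=(all ⊤)

Merge at B5: IN[B5] = OUT[B4] = {a: ⊤, b: ⊤, c: 0, d: 1, e: ⊤, f: ⊤}
Applying B5's transfer function to that IN value gives OUT[B5] (row B5 above).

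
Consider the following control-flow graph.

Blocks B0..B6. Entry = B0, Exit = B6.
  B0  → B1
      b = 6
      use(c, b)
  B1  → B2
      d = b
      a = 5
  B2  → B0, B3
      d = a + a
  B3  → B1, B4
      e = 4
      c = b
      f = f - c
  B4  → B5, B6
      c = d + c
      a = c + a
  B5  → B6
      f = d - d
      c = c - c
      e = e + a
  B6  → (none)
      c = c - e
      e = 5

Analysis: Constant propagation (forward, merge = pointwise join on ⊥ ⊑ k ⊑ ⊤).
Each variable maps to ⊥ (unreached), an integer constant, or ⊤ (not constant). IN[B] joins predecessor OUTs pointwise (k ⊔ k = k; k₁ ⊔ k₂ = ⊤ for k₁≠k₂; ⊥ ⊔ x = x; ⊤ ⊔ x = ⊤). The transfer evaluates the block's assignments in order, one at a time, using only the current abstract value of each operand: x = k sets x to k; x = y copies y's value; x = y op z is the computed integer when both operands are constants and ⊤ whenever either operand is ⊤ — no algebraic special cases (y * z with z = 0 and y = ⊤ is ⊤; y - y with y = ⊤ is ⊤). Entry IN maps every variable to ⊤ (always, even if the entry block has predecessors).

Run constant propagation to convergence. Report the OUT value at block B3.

Converged values:
  B0: | IN=(all ⊤) | OUT={b:6; rest ⊤}
  B1: | IN={b:6; rest ⊤} | OUT={a:5, b:6, d:6; rest ⊤}
  B2: | IN={a:5, b:6, d:6; rest ⊤} | OUT={a:5, b:6, d:10; rest ⊤}
  B3: | IN={a:5, b:6, d:10; rest ⊤} | OUT={a:5, b:6, c:6, d:10, e:4; rest ⊤}
  B4: | IN={a:5, b:6, c:6, d:10, e:4; rest ⊤} | OUT={a:21, b:6, c:16, d:10, e:4; rest ⊤}
  B5: | IN={a:21, b:6, c:16, d:10, e:4; rest ⊤} | OUT={a:21, b:6, c:0, d:10, e:25, f:0; rest ⊤}
  B6: | IN={a:21, b:6, d:10; rest ⊤} | OUT={a:21, b:6, d:10, e:5; rest ⊤}

Merge at B3: IN[B3] = OUT[B2] = {a: 5, b: 6, c: ⊤, d: 10, e: ⊤, f: ⊤}
Applying B3's transfer function to that IN value gives OUT[B3] (row B3 above).

Answer: {a: 5, b: 6, c: 6, d: 10, e: 4, f: ⊤}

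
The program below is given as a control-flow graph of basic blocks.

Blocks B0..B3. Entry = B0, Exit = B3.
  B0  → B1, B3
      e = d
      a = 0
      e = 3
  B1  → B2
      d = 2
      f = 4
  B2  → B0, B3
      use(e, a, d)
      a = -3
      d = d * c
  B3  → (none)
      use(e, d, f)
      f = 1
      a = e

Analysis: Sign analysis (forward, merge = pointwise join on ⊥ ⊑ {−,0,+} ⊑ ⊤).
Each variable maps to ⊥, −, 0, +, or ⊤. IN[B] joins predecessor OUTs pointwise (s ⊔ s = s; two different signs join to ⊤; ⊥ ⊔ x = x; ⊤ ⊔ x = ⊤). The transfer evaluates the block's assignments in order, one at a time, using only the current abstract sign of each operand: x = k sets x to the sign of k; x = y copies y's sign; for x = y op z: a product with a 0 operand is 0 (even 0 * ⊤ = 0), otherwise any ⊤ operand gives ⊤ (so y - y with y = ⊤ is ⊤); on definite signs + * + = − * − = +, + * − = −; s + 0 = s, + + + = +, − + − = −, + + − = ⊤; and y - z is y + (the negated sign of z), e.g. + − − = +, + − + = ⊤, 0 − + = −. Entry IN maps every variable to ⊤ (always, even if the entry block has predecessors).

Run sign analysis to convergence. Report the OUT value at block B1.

Per-block solution:
  B0: | IN=(all ⊤) | OUT={a:0, e:+; rest ⊤}
  B1: | IN={a:0, e:+; rest ⊤} | OUT={a:0, d:+, e:+, f:+; rest ⊤}
  B2: | IN={a:0, d:+, e:+, f:+; rest ⊤} | OUT={a:-, e:+, f:+; rest ⊤}
  B3: | IN={e:+; rest ⊤} | OUT={a:+, e:+, f:+; rest ⊤}

Merge at B1: IN[B1] = OUT[B0] = {a: 0, b: ⊤, c: ⊤, d: ⊤, e: +, f: ⊤}
Applying B1's transfer function to that IN value gives OUT[B1] (row B1 above).

Answer: {a: 0, b: ⊤, c: ⊤, d: +, e: +, f: +}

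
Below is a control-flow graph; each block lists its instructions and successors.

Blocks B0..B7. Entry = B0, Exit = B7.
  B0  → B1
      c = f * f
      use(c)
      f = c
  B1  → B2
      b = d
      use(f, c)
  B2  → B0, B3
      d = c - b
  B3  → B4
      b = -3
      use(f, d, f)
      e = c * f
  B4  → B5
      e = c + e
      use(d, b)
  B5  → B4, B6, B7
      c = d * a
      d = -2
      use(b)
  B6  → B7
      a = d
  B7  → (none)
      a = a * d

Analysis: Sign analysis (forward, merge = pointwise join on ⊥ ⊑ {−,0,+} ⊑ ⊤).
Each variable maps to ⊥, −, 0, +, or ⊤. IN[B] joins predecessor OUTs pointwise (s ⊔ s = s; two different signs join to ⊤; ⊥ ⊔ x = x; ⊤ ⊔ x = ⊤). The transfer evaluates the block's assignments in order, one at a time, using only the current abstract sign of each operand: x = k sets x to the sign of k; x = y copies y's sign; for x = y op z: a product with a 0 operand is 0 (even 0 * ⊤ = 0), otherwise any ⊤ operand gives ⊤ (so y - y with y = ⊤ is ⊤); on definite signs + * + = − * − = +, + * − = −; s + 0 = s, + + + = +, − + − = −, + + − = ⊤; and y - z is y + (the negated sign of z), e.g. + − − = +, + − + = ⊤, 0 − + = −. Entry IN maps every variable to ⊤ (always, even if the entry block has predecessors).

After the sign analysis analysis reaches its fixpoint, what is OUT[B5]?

Answer: {a: ⊤, b: -, c: ⊤, d: -, e: ⊤, f: ⊤}

Trace:
Fixpoint table:
  B0: | IN=(all ⊤) | OUT=(all ⊤)
  B1: | IN=(all ⊤) | OUT=(all ⊤)
  B2: | IN=(all ⊤) | OUT=(all ⊤)
  B3: | IN=(all ⊤) | OUT={b:-; rest ⊤}
  B4: | IN={b:-; rest ⊤} | OUT={b:-; rest ⊤}
  B5: | IN={b:-; rest ⊤} | OUT={b:-, d:-; rest ⊤}
  B6: | IN={b:-, d:-; rest ⊤} | OUT={a:-, b:-, d:-; rest ⊤}
  B7: | IN={b:-, d:-; rest ⊤} | OUT={b:-, d:-; rest ⊤}

Merge at B5: IN[B5] = OUT[B4] = {a: ⊤, b: -, c: ⊤, d: ⊤, e: ⊤, f: ⊤}
Applying B5's transfer function to that IN value gives OUT[B5] (row B5 above).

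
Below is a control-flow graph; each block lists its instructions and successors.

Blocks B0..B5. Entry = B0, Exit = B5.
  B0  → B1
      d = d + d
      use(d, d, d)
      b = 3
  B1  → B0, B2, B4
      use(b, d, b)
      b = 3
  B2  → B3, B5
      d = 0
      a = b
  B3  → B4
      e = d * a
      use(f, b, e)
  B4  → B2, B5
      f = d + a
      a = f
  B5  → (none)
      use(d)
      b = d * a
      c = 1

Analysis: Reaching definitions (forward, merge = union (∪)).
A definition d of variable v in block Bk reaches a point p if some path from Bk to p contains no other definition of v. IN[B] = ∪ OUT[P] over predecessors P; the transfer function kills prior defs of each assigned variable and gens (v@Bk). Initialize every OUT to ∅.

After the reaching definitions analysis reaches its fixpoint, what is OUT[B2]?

Converged values:
  B0: | IN={b@B1, d@B0} | OUT={b@B0, d@B0}
  B1: | IN={b@B0, d@B0} | OUT={b@B1, d@B0}
  B2: | IN={a@B4, b@B1, d@B0, d@B2, e@B3, f@B4} | OUT={a@B2, b@B1, d@B2, e@B3, f@B4}
  B3: | IN={a@B2, b@B1, d@B2, e@B3, f@B4} | OUT={a@B2, b@B1, d@B2, e@B3, f@B4}
  B4: | IN={a@B2, b@B1, d@B0, d@B2, e@B3, f@B4} | OUT={a@B4, b@B1, d@B0, d@B2, e@B3, f@B4}
  B5: | IN={a@B2, a@B4, b@B1, d@B0, d@B2, e@B3, f@B4} | OUT={a@B2, a@B4, b@B5, c@B5, d@B0, d@B2, e@B3, f@B4}

Merge at B2: IN[B2] = OUT[B1] ⊔ OUT[B4] = {a@B4, b@B1, d@B0, d@B2, e@B3, f@B4}
Applying B2's transfer function to that IN value gives OUT[B2] (row B2 above).

Answer: {a@B2, b@B1, d@B2, e@B3, f@B4}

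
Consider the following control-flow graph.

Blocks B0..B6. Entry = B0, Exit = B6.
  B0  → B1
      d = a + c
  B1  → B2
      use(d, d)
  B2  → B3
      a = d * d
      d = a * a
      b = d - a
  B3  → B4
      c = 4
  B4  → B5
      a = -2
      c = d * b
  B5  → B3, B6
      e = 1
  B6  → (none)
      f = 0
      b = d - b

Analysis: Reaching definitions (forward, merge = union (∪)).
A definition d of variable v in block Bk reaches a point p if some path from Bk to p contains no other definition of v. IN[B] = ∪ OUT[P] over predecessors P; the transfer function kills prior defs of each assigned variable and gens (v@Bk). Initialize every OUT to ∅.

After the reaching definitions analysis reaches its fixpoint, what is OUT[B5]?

Per-block solution:
  B0:  IN={}  OUT={d@B0}
  B1:  IN={d@B0}  OUT={d@B0}
  B2:  IN={d@B0}  OUT={a@B2, b@B2, d@B2}
  B3:  IN={a@B2, a@B4, b@B2, c@B4, d@B2, e@B5}  OUT={a@B2, a@B4, b@B2, c@B3, d@B2, e@B5}
  B4:  IN={a@B2, a@B4, b@B2, c@B3, d@B2, e@B5}  OUT={a@B4, b@B2, c@B4, d@B2, e@B5}
  B5:  IN={a@B4, b@B2, c@B4, d@B2, e@B5}  OUT={a@B4, b@B2, c@B4, d@B2, e@B5}
  B6:  IN={a@B4, b@B2, c@B4, d@B2, e@B5}  OUT={a@B4, b@B6, c@B4, d@B2, e@B5, f@B6}

Merge at B5: IN[B5] = OUT[B4] = {a@B4, b@B2, c@B4, d@B2, e@B5}
Applying B5's transfer function to that IN value gives OUT[B5] (row B5 above).

Answer: {a@B4, b@B2, c@B4, d@B2, e@B5}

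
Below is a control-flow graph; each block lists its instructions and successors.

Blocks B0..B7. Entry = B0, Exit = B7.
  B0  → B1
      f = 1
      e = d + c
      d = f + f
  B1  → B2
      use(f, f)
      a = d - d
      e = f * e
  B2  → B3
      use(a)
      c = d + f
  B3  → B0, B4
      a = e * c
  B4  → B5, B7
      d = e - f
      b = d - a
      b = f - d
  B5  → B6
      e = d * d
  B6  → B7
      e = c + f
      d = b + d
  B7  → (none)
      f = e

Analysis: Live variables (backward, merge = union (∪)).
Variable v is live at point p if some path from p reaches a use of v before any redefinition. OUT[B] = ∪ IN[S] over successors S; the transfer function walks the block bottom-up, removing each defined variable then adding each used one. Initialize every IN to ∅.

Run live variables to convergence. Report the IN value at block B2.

Converged values:
  B0:  IN={c, d}  OUT={d, e, f}
  B1:  IN={d, e, f}  OUT={a, d, e, f}
  B2:  IN={a, d, e, f}  OUT={c, d, e, f}
  B3:  IN={c, d, e, f}  OUT={a, c, d, e, f}
  B4:  IN={a, c, e, f}  OUT={b, c, d, e, f}
  B5:  IN={b, c, d, f}  OUT={b, c, d, f}
  B6:  IN={b, c, d, f}  OUT={e}
  B7:  IN={e}  OUT={}

Merge at B2: OUT[B2] = IN[B3] = {c, d, e, f}
Applying B2's transfer function to that OUT value gives IN[B2] (row B2 above).

Answer: {a, d, e, f}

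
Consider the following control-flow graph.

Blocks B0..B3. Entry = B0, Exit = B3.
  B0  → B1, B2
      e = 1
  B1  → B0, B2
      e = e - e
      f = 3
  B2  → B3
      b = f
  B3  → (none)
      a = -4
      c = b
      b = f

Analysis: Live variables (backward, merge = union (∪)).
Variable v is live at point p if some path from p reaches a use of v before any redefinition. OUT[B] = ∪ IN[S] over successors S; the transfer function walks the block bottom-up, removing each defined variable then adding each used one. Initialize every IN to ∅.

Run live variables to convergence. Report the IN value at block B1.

Converged values:
  B0:   IN={f}   OUT={e, f}
  B1:   IN={e}   OUT={f}
  B2:   IN={f}   OUT={b, f}
  B3:   IN={b, f}   OUT={}

Merge at B1: OUT[B1] = IN[B0] ⊔ IN[B2] = {f}
Applying B1's transfer function to that OUT value gives IN[B1] (row B1 above).

Answer: {e}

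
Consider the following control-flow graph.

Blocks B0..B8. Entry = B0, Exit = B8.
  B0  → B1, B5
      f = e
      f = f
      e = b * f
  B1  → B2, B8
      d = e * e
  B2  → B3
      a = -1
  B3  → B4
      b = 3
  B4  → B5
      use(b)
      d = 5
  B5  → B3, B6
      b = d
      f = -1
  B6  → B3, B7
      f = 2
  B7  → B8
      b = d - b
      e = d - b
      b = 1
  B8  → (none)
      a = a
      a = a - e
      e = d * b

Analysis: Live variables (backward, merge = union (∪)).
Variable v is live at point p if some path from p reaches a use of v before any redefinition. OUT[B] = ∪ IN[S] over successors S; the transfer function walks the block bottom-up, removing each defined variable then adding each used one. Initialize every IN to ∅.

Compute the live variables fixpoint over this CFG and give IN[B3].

Per-block solution:
  B0: | IN={a, b, d, e} | OUT={a, b, d, e}
  B1: | IN={a, b, e} | OUT={a, b, d, e}
  B2: | IN={} | OUT={a}
  B3: | IN={a} | OUT={a, b}
  B4: | IN={a, b} | OUT={a, d}
  B5: | IN={a, d} | OUT={a, b, d}
  B6: | IN={a, b, d} | OUT={a, b, d}
  B7: | IN={a, b, d} | OUT={a, b, d, e}
  B8: | IN={a, b, d, e} | OUT={}

Merge at B3: OUT[B3] = IN[B4] = {a, b}
Applying B3's transfer function to that OUT value gives IN[B3] (row B3 above).

Answer: {a}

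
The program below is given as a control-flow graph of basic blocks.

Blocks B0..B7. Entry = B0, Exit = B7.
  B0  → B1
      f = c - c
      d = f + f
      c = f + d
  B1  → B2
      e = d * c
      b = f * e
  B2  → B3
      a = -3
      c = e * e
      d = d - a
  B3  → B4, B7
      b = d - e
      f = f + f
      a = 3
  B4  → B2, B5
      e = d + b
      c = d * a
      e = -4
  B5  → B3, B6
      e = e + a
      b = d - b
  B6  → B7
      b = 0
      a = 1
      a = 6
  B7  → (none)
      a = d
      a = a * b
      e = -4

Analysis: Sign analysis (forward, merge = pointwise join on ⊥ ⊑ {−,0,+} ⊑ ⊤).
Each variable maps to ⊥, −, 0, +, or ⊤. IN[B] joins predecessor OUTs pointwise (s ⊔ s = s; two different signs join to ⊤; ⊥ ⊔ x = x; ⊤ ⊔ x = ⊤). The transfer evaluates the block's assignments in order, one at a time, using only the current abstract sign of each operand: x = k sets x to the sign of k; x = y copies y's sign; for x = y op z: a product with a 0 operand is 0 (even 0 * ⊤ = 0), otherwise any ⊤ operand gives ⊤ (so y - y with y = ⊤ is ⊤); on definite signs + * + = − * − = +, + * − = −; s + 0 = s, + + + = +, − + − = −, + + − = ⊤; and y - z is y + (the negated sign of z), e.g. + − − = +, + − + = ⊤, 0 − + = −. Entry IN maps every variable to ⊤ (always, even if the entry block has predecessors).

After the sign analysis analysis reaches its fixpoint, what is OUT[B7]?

Answer: {a: ⊤, b: ⊤, c: ⊤, d: ⊤, e: -, f: ⊤}

Derivation:
Per-block solution:
  B0: | IN=(all ⊤) | OUT=(all ⊤)
  B1: | IN=(all ⊤) | OUT=(all ⊤)
  B2: | IN=(all ⊤) | OUT={a:-; rest ⊤}
  B3: | IN=(all ⊤) | OUT={a:+; rest ⊤}
  B4: | IN={a:+; rest ⊤} | OUT={a:+, e:-; rest ⊤}
  B5: | IN={a:+, e:-; rest ⊤} | OUT={a:+; rest ⊤}
  B6: | IN={a:+; rest ⊤} | OUT={a:+, b:0; rest ⊤}
  B7: | IN={a:+; rest ⊤} | OUT={e:-; rest ⊤}

Merge at B7: IN[B7] = OUT[B3] ⊔ OUT[B6] = {a: +, b: ⊤, c: ⊤, d: ⊤, e: ⊤, f: ⊤}
Applying B7's transfer function to that IN value gives OUT[B7] (row B7 above).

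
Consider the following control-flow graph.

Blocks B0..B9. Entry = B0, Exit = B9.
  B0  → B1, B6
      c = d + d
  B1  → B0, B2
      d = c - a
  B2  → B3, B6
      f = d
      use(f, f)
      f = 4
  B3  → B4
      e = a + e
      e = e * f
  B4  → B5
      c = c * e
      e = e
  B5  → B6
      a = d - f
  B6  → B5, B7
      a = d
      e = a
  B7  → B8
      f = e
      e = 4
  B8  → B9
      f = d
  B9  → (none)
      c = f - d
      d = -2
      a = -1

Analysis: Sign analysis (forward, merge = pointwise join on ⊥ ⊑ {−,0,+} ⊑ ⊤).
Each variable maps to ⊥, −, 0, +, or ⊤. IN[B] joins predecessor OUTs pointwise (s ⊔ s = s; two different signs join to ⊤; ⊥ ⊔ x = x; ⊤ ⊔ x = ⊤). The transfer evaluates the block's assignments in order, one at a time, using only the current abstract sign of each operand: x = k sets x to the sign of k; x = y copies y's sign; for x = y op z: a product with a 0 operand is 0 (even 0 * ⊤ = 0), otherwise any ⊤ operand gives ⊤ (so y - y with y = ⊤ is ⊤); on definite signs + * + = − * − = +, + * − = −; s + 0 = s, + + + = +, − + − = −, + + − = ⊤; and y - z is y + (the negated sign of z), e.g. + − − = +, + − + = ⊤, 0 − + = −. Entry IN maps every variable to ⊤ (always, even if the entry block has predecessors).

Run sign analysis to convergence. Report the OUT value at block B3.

Per-block solution:
  B0:  IN=(all ⊤)  OUT=(all ⊤)
  B1:  IN=(all ⊤)  OUT=(all ⊤)
  B2:  IN=(all ⊤)  OUT={f:+; rest ⊤}
  B3:  IN={f:+; rest ⊤}  OUT={f:+; rest ⊤}
  B4:  IN={f:+; rest ⊤}  OUT={f:+; rest ⊤}
  B5:  IN=(all ⊤)  OUT=(all ⊤)
  B6:  IN=(all ⊤)  OUT=(all ⊤)
  B7:  IN=(all ⊤)  OUT={e:+; rest ⊤}
  B8:  IN={e:+; rest ⊤}  OUT={e:+; rest ⊤}
  B9:  IN={e:+; rest ⊤}  OUT={a:-, d:-, e:+; rest ⊤}

Merge at B3: IN[B3] = OUT[B2] = {a: ⊤, b: ⊤, c: ⊤, d: ⊤, e: ⊤, f: +}
Applying B3's transfer function to that IN value gives OUT[B3] (row B3 above).

Answer: {a: ⊤, b: ⊤, c: ⊤, d: ⊤, e: ⊤, f: +}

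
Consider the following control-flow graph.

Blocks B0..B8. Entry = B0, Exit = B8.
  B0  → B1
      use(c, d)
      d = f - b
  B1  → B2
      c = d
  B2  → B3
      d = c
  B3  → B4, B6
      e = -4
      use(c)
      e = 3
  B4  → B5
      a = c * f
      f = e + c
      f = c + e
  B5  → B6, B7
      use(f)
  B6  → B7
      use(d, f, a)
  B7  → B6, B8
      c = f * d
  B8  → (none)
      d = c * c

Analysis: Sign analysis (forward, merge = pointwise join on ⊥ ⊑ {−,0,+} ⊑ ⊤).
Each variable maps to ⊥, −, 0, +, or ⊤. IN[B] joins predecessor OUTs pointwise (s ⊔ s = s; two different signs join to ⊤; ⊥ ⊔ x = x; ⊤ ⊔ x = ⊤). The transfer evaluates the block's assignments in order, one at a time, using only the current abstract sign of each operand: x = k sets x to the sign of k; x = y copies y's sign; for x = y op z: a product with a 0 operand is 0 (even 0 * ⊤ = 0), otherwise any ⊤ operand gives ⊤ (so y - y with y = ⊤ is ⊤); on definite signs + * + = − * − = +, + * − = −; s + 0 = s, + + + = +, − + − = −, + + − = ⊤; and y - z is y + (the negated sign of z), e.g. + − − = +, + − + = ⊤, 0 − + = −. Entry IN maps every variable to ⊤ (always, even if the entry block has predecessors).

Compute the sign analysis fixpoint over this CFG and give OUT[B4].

Fixpoint table:
  B0:  IN=(all ⊤)  OUT=(all ⊤)
  B1:  IN=(all ⊤)  OUT=(all ⊤)
  B2:  IN=(all ⊤)  OUT=(all ⊤)
  B3:  IN=(all ⊤)  OUT={e:+; rest ⊤}
  B4:  IN={e:+; rest ⊤}  OUT={e:+; rest ⊤}
  B5:  IN={e:+; rest ⊤}  OUT={e:+; rest ⊤}
  B6:  IN={e:+; rest ⊤}  OUT={e:+; rest ⊤}
  B7:  IN={e:+; rest ⊤}  OUT={e:+; rest ⊤}
  B8:  IN={e:+; rest ⊤}  OUT={e:+; rest ⊤}

Merge at B4: IN[B4] = OUT[B3] = {a: ⊤, b: ⊤, c: ⊤, d: ⊤, e: +, f: ⊤}
Applying B4's transfer function to that IN value gives OUT[B4] (row B4 above).

Answer: {a: ⊤, b: ⊤, c: ⊤, d: ⊤, e: +, f: ⊤}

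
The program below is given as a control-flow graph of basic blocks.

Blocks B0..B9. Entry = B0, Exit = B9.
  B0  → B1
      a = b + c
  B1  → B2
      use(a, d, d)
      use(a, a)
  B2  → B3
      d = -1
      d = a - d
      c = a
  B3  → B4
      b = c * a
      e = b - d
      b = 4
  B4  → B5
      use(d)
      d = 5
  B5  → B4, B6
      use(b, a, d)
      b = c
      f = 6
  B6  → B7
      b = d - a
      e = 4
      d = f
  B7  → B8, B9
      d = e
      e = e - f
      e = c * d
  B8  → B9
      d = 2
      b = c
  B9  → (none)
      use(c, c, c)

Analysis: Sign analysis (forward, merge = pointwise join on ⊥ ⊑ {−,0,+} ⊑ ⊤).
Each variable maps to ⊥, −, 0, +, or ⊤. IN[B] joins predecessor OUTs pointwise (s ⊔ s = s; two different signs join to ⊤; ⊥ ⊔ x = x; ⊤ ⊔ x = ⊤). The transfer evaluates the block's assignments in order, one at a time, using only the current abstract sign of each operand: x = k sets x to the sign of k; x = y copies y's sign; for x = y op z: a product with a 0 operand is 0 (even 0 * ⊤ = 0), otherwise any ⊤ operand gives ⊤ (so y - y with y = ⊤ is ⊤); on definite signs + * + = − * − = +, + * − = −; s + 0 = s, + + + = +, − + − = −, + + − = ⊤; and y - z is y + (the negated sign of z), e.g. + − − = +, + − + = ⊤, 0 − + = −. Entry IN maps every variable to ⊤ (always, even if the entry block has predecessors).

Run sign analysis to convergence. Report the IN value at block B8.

Fixpoint table:
  B0:  IN=(all ⊤)  OUT=(all ⊤)
  B1:  IN=(all ⊤)  OUT=(all ⊤)
  B2:  IN=(all ⊤)  OUT=(all ⊤)
  B3:  IN=(all ⊤)  OUT={b:+; rest ⊤}
  B4:  IN=(all ⊤)  OUT={d:+; rest ⊤}
  B5:  IN={d:+; rest ⊤}  OUT={d:+, f:+; rest ⊤}
  B6:  IN={d:+, f:+; rest ⊤}  OUT={d:+, e:+, f:+; rest ⊤}
  B7:  IN={d:+, e:+, f:+; rest ⊤}  OUT={d:+, f:+; rest ⊤}
  B8:  IN={d:+, f:+; rest ⊤}  OUT={d:+, f:+; rest ⊤}
  B9:  IN={d:+, f:+; rest ⊤}  OUT={d:+, f:+; rest ⊤}

Merge at B8: IN[B8] = OUT[B7] = {a: ⊤, b: ⊤, c: ⊤, d: +, e: ⊤, f: +}

Answer: {a: ⊤, b: ⊤, c: ⊤, d: +, e: ⊤, f: +}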